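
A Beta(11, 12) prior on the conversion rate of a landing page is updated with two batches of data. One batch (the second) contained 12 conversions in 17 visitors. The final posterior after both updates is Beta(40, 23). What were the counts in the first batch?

Sequential conjugate updates are equivalent to a single update on the pooled data, so total successes = posterior α − prior α and total failures = posterior β − prior β.
Total across both batches: 40−11=29 conversions, 23−12=11 bounces.
Subtract the second batch: 29−12=17 conversions and 11−5=6 bounces.

17 conversions and 6 bounces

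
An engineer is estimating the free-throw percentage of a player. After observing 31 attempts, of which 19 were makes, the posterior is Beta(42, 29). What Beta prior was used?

Beta(23, 17)

Beta is conjugate to the binomial likelihood: posterior = Beta(α+s, β+f).
Subtract the data counts: 42−19=23, 29−12=17.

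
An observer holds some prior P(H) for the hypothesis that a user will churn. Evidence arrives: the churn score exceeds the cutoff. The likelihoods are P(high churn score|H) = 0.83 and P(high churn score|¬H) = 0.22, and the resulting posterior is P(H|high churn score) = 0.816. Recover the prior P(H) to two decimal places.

In odds form, posterior odds = prior odds × likelihood ratio, so prior odds = posterior odds ÷ LR.
Posterior odds = 0.816/(1−0.816) = 4.4348. LR = 0.83/0.22 = 3.7727.
Prior odds = 4.4348/3.7727 = 1.1755, so P(H) = 1.1755/(1+1.1755) ≈ 0.54.

P(H) = 0.54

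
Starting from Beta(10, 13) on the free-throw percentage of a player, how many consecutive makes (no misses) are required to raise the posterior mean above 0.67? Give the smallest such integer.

k = 17

After k makes and 0 misses the posterior is Beta(10+k, 13), with mean (10+k)/(10+13+k).
Set (10+k)/(23+k) > 0.67 and solve: k > (0.67·23 − 10)/(1 − 0.67) = 16.394.
The smallest integer exceeding 16.394 is 17, and checking k=17: (27)/(40) = 0.6750 > 0.67.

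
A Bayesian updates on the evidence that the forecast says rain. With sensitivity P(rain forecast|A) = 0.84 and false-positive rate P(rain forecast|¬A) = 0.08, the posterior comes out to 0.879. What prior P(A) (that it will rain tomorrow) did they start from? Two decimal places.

P(A) = 0.41

Bayes' rule in odds form gives O(A|E) = O(A)·[P(E|A)/P(E|¬A)], hence O(A) = O(A|E)/LR.
Posterior odds = 0.879/(1−0.879) = 7.2645. LR = 0.84/0.08 = 10.5000.
Prior odds = 7.2645/10.5000 = 0.6919, so P(A) = 0.6919/(1+0.6919) ≈ 0.41.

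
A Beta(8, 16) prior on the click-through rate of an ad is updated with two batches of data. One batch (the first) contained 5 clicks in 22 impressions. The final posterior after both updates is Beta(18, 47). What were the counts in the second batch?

Because Beta–binomial updating is additive in the counts, the combined data contributed (α_post−α_prior, β_post−β_prior) successes and failures.
Total across both batches: 18−8=10 clicks, 47−16=31 non-clicks.
Subtract the first batch: 10−5=5 clicks and 31−17=14 non-clicks.

5 clicks and 14 non-clicks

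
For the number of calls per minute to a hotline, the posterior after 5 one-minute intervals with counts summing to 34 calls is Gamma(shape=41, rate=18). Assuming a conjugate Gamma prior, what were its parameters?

Gamma(shape=7, rate=13)

Gamma–Poisson conjugacy: posterior shape = α + Σxᵢ, posterior rate = β + n.
So α = 41 − 34 = 7 and β = 18 − 5 = 13.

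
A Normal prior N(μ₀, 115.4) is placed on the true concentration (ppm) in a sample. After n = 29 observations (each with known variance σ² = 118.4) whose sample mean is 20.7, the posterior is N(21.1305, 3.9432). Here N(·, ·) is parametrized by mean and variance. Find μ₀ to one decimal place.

μ₀ = 33.3

The posterior mean is a precision-weighted average: μ_n = (τ₀μ₀ + τ_data·x̄)/(τ₀+τ_data), with τ₀=1/σ₀² and τ_data=n/σ².
Here τ₀ = 1/115.4 = 0.008666 and τ_data = 29/118.4 = 0.244932, so τ_n = 0.253598.
Rearranging for μ₀: μ₀ = (μ_n·τ_n − τ_data·x̄)/τ₀ = (21.1305·0.253598 − 0.244932·20.7) / 0.008666 = 0.288560/0.008666 ≈ 33.3.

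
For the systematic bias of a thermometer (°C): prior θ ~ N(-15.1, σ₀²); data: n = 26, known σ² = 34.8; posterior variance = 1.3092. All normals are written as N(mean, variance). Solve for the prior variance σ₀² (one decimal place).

For the Normal–Normal model with known σ², precisions add: τ_n = τ₀ + n/σ².
So 1/σ₀² = 1/1.3092 − 26/34.8 = 0.763825 − 0.747126 = 0.016699.
Hence σ₀² = 1/0.016699 ≈ 59.9.

σ₀² = 59.9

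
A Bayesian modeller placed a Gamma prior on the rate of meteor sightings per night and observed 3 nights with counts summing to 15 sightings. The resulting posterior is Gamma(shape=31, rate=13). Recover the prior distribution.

A Gamma(α, β) prior (rate parametrization) on a Poisson rate with n observations summing to S gives posterior Gamma(α+S, β+n).
So α = 31 − 15 = 16 and β = 13 − 3 = 10.

Gamma(shape=16, rate=10)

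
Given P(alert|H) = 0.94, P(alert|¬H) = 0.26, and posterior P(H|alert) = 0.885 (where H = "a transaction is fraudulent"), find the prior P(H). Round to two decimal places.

P(H) = 0.68

Bayes' rule in odds form gives O(H|E) = O(H)·[P(E|H)/P(E|¬H)], hence O(H) = O(H|E)/LR.
Posterior odds = 0.885/(1−0.885) = 7.6957. LR = 0.94/0.26 = 3.6154.
Prior odds = 7.6957/3.6154 = 2.1286, so P(H) = 2.1286/(1+2.1286) ≈ 0.68.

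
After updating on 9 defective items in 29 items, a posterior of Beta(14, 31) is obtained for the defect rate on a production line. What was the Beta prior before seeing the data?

Beta(5, 11)

Under Beta–binomial conjugacy the posterior parameters are (a+s, b+f).
So a = 14 − 9 = 5 and b = 31 − 20 = 11.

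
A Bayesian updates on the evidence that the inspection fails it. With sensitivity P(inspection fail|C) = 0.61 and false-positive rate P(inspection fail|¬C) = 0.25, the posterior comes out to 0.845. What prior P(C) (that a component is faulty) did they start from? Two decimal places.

In odds form, posterior odds = prior odds × likelihood ratio, so prior odds = posterior odds ÷ LR.
Posterior odds = 0.845/(1−0.845) = 5.4516. LR = 0.61/0.25 = 2.4400.
Prior odds = 5.4516/2.4400 = 2.2343, so P(C) = 2.2343/(1+2.2343) ≈ 0.69.

P(C) = 0.69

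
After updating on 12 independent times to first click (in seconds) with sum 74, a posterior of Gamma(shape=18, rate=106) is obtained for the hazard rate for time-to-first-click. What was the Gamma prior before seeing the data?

Gamma–exponential conjugacy: posterior shape = α + n, posterior rate = β + Σtᵢ.
So α = 18 − 12 = 6 and β = 106 − 74 = 32.

Gamma(shape=6, rate=32)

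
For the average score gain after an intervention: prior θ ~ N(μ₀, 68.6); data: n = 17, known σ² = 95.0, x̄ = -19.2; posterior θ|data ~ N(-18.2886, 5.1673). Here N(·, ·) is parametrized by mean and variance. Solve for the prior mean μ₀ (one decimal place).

μ₀ = -7.1

The posterior mean is a precision-weighted average: μ_n = (τ₀μ₀ + τ_data·x̄)/(τ₀+τ_data), with τ₀=1/σ₀² and τ_data=n/σ².
Here τ₀ = 1/68.6 = 0.014577 and τ_data = 17/95.0 = 0.178947, so τ_n = 0.193524.
Rearranging for μ₀: μ₀ = (μ_n·τ_n − τ_data·x̄)/τ₀ = (-18.2886·0.193524 − 0.178947·-19.2) / 0.014577 = -0.103501/0.014577 ≈ -7.1.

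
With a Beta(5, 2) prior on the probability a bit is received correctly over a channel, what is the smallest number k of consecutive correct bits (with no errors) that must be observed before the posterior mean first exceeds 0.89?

k = 12

After k correct bits and 0 errors the posterior is Beta(5+k, 2), with mean (5+k)/(5+2+k).
Set (5+k)/(7+k) > 0.89 and solve: k > (0.89·7 − 5)/(1 − 0.89) = 11.182.
The smallest integer exceeding 11.182 is 12.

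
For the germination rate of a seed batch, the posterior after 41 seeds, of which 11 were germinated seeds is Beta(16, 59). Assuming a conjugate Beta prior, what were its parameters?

A Beta(α, β) prior with s successes and f failures in binomial data gives a Beta(α+s, β+f) posterior.
So α = 16 − 11 = 5 and β = 59 − 30 = 29.

Beta(5, 29)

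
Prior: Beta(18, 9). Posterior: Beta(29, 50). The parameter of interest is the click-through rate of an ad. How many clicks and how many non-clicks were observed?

11 clicks and 41 non-clicks

A Beta(α, β) prior with s successes and f failures in binomial data gives a Beta(α+s, β+f) posterior.
So s = 29 − 18 = 11 and f = 50 − 9 = 41.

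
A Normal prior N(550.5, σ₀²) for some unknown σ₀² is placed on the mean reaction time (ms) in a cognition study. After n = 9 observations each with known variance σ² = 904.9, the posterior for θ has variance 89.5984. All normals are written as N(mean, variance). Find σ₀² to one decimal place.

Posterior precision equals prior precision plus data precision: 1/σ_n² = 1/σ₀² + n/σ².
So 1/σ₀² = 1/89.5984 − 9/904.9 = 0.011161 − 0.009946 = 0.001215.
Hence σ₀² = 1/0.001215 ≈ 823.0.

σ₀² = 823.0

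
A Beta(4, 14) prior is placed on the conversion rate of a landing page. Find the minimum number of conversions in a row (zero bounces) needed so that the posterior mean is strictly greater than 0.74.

k = 36

After k conversions and 0 bounces the posterior is Beta(4+k, 14), with mean (4+k)/(4+14+k).
Set (4+k)/(18+k) > 0.74 and solve: k > (0.74·18 − 4)/(1 − 0.74) = 35.846.
The smallest integer exceeding 35.846 is 36, and checking k=36: (40)/(54) = 0.7407 > 0.74.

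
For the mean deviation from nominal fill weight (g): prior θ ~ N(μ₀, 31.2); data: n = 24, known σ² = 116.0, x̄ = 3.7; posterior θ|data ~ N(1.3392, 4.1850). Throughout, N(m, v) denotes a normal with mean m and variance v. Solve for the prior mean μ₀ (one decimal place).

The posterior mean is a precision-weighted average: μ_n = (τ₀μ₀ + τ_data·x̄)/(τ₀+τ_data), with τ₀=1/σ₀² and τ_data=n/σ².
Here τ₀ = 1/31.2 = 0.032051 and τ_data = 24/116.0 = 0.206897, so τ_n = 0.238948.
Rearranging for μ₀: μ₀ = (μ_n·τ_n − τ_data·x̄)/τ₀ = (1.3392·0.238948 − 0.206897·3.7) / 0.032051 = -0.445520/0.032051 ≈ -13.9.

μ₀ = -13.9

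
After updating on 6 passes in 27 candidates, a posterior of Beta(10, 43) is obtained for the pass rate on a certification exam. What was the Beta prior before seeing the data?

A Beta(a, b) prior with s successes and f failures in binomial data gives a Beta(a+s, b+f) posterior.
So a = 10 − 6 = 4 and b = 43 − 21 = 22.

Beta(4, 22)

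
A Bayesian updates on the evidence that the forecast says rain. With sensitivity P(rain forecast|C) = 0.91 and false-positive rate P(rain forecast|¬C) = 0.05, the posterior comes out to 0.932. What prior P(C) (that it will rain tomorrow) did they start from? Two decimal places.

Bayes' rule in odds form gives O(C|E) = O(C)·[P(E|C)/P(E|¬C)], hence O(C) = O(C|E)/LR.
Posterior odds = 0.932/(1−0.932) = 13.7059. LR = 0.91/0.05 = 18.2000.
Prior odds = 13.7059/18.2000 = 0.7531, so P(C) = 0.7531/(1+0.7531) ≈ 0.43.

P(C) = 0.43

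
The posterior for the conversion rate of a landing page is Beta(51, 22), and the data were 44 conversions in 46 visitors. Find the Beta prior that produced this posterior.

Under Beta–binomial conjugacy the posterior parameters are (α+s, β+f).
So α = 51 − 44 = 7 and β = 22 − 2 = 20.

Beta(7, 20)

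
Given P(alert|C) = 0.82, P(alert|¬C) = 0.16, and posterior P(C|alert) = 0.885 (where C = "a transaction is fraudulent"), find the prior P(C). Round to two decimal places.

In odds form, posterior odds = prior odds × likelihood ratio, so prior odds = posterior odds ÷ LR.
Posterior odds = 0.885/(1−0.885) = 7.6957. LR = 0.82/0.16 = 5.1250.
Prior odds = 7.6957/5.1250 = 1.5016, so P(C) = 1.5016/(1+1.5016) ≈ 0.60.

P(C) = 0.60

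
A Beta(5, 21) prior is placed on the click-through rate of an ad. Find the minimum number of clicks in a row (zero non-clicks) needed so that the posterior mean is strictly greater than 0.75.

After k clicks and 0 non-clicks the posterior is Beta(5+k, 21), with mean (5+k)/(5+21+k).
Set (5+k)/(26+k) > 0.75 and solve: k > (0.75·26 − 5)/(1 − 0.75) = 58.000.
The smallest integer exceeding 58.000 is 59, and checking k=59: (64)/(85) = 0.7529 > 0.75.

k = 59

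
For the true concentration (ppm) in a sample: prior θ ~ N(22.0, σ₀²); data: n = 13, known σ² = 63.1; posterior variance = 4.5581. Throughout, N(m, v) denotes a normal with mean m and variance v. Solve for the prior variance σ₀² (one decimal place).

σ₀² = 74.8

For the Normal–Normal model with known σ², precisions add: τ_n = τ₀ + n/σ².
So 1/σ₀² = 1/4.5581 − 13/63.1 = 0.219390 − 0.206022 = 0.013368.
Hence σ₀² = 1/0.013368 ≈ 74.8.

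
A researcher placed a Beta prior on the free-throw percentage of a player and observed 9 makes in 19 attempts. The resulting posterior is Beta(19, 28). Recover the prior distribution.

A Beta(α, β) prior with s successes and f failures in binomial data gives a Beta(α+s, β+f) posterior.
So α = 19 − 9 = 10 and β = 28 − 10 = 18.

Beta(10, 18)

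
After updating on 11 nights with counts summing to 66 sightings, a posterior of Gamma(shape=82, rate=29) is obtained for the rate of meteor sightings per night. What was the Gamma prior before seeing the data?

Gamma(shape=16, rate=18)

Gamma–Poisson conjugacy: posterior shape = α + Σxᵢ, posterior rate = β + n.
So α = 82 − 66 = 16 and β = 29 − 11 = 18.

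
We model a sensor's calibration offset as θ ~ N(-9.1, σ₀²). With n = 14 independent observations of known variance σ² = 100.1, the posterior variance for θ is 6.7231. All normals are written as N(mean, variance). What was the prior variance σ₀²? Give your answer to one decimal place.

σ₀² = 112.6

For the Normal–Normal model with known σ², precisions add: τ_n = τ₀ + n/σ².
So 1/σ₀² = 1/6.7231 − 14/100.1 = 0.148741 − 0.139860 = 0.008881.
Hence σ₀² = 1/0.008881 ≈ 112.6.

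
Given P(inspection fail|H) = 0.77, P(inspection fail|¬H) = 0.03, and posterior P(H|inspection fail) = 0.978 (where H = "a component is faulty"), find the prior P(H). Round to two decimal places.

Bayes' rule in odds form gives O(H|E) = O(H)·[P(E|H)/P(E|¬H)], hence O(H) = O(H|E)/LR.
Posterior odds = 0.978/(1−0.978) = 44.4545. LR = 0.77/0.03 = 25.6667.
Prior odds = 44.4545/25.6667 = 1.7320, so P(H) = 1.7320/(1+1.7320) ≈ 0.63.

P(H) = 0.63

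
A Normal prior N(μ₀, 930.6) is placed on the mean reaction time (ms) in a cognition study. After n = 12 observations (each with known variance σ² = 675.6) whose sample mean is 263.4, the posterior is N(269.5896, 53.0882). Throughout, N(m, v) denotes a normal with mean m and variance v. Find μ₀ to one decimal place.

The posterior mean is a precision-weighted average: μ_n = (τ₀μ₀ + τ_data·x̄)/(τ₀+τ_data), with τ₀=1/σ₀² and τ_data=n/σ².
Here τ₀ = 1/930.6 = 0.001075 and τ_data = 12/675.6 = 0.017762, so τ_n = 0.018837.
Rearranging for μ₀: μ₀ = (μ_n·τ_n − τ_data·x̄)/τ₀ = (269.5896·0.018837 − 0.017762·263.4) / 0.001075 = 0.399748/0.001075 ≈ 371.9.

μ₀ = 371.9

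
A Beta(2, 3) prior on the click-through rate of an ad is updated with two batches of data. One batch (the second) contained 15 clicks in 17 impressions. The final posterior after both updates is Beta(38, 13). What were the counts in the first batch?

Because Beta–binomial updating is additive in the counts, the combined data contributed (α_post−α_prior, β_post−β_prior) successes and failures.
Total across both batches: 38−2=36 clicks, 13−3=10 non-clicks.
Subtract the second batch: 36−15=21 clicks and 10−2=8 non-clicks.

21 clicks and 8 non-clicks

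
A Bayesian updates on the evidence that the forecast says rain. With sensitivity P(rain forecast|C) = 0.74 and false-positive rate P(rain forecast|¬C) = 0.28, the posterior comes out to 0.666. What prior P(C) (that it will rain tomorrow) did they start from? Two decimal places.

In odds form, posterior odds = prior odds × likelihood ratio, so prior odds = posterior odds ÷ LR.
Posterior odds = 0.666/(1−0.666) = 1.9940. LR = 0.74/0.28 = 2.6429.
Prior odds = 1.9940/2.6429 = 0.7545, so P(C) = 0.7545/(1+0.7545) ≈ 0.43.

P(C) = 0.43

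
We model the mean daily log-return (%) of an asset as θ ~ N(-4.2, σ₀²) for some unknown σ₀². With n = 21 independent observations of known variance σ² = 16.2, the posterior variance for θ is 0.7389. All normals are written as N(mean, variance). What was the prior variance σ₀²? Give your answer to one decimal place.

For the Normal–Normal model with known σ², precisions add: τ_n = τ₀ + n/σ².
So 1/σ₀² = 1/0.7389 − 21/16.2 = 1.353363 − 1.296296 = 0.057067.
Hence σ₀² = 1/0.057067 ≈ 17.5.

σ₀² = 17.5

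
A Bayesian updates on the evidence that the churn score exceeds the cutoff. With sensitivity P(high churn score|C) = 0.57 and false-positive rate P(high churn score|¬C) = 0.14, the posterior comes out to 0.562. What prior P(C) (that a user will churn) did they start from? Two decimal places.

In odds form, posterior odds = prior odds × likelihood ratio, so prior odds = posterior odds ÷ LR.
Posterior odds = 0.562/(1−0.562) = 1.2831. LR = 0.57/0.14 = 4.0714.
Prior odds = 1.2831/4.0714 = 0.3151, so P(C) = 0.3151/(1+0.3151) ≈ 0.24.

P(C) = 0.24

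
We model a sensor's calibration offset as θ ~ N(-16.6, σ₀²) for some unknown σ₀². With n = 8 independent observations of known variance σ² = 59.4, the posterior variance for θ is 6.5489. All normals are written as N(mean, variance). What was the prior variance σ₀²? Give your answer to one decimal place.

Posterior precision equals prior precision plus data precision: 1/σ_n² = 1/σ₀² + n/σ².
So 1/σ₀² = 1/6.5489 − 8/59.4 = 0.152697 − 0.134680 = 0.018017.
Hence σ₀² = 1/0.018017 ≈ 55.5.

σ₀² = 55.5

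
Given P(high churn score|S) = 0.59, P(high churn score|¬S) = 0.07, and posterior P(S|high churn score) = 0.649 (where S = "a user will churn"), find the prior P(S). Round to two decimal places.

In odds form, posterior odds = prior odds × likelihood ratio, so prior odds = posterior odds ÷ LR.
Posterior odds = 0.649/(1−0.649) = 1.8490. LR = 0.59/0.07 = 8.4286.
Prior odds = 1.8490/8.4286 = 0.2194, so P(S) = 0.2194/(1+0.2194) ≈ 0.18.

P(S) = 0.18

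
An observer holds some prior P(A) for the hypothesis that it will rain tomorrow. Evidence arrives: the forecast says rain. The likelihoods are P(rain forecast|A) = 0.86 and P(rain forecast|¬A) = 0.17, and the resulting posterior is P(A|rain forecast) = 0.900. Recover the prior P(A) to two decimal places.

In odds form, posterior odds = prior odds × likelihood ratio, so prior odds = posterior odds ÷ LR.
Posterior odds = 0.900/(1−0.900) = 9.0000. LR = 0.86/0.17 = 5.0588.
Prior odds = 9.0000/5.0588 = 1.7791, so P(A) = 1.7791/(1+1.7791) ≈ 0.64.

P(A) = 0.64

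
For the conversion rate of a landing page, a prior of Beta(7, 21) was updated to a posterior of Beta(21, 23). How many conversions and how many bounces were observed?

14 conversions and 2 bounces

Under Beta–binomial conjugacy the posterior parameters are (a+s, b+f).
So s = 21 − 7 = 14 and f = 23 − 21 = 2.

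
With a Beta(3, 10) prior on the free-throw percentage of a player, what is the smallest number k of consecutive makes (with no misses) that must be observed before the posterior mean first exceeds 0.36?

k = 3

After k makes and 0 misses the posterior is Beta(3+k, 10), with mean (3+k)/(3+10+k).
Set (3+k)/(13+k) > 0.36 and solve: k > (0.36·13 − 3)/(1 − 0.36) = 2.625.
The smallest integer exceeding 2.625 is 3.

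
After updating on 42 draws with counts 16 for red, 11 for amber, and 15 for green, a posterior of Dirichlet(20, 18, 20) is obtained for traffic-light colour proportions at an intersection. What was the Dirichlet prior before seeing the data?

For a Dirichlet(α) prior with multinomial counts c, the posterior is Dirichlet(α + c) componentwise.
Subtract each count from the matching posterior parameter: 20−16=4, 18−11=7, 20−15=5.

Dirichlet(4, 7, 5)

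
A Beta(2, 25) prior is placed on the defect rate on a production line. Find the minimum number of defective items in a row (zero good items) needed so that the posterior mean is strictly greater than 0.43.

After k defective items and 0 good items the posterior is Beta(2+k, 25), with mean (2+k)/(2+25+k).
Set (2+k)/(27+k) > 0.43 and solve: k > (0.43·27 − 2)/(1 − 0.43) = 16.860.
The smallest integer exceeding 16.860 is 17, and checking k=17: (19)/(44) = 0.4318 > 0.43.

k = 17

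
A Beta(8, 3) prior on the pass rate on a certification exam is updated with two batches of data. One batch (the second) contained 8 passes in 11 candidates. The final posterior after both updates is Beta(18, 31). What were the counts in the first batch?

Because Beta–binomial updating is additive in the counts, the combined data contributed (α_post−α_prior, β_post−β_prior) successes and failures.
Total across both batches: 18−8=10 passes, 31−3=28 failures.
Subtract the second batch: 10−8=2 passes and 28−3=25 failures.

2 passes and 25 failures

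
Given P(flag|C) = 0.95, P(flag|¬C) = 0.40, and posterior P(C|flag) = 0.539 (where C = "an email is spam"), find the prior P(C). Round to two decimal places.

In odds form, posterior odds = prior odds × likelihood ratio, so prior odds = posterior odds ÷ LR.
Posterior odds = 0.539/(1−0.539) = 1.1692. LR = 0.95/0.40 = 2.3750.
Prior odds = 1.1692/2.3750 = 0.4923, so P(C) = 0.4923/(1+0.4923) ≈ 0.33.

P(C) = 0.33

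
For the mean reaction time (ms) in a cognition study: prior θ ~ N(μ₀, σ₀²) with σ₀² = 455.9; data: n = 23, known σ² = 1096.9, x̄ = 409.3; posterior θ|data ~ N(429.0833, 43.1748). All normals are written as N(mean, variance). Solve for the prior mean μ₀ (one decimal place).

μ₀ = 618.2

With known observation variance, the Normal–Normal posterior has precision τ_n = τ₀ + n/σ² and mean μ_n = (τ₀μ₀ + (n/σ²)x̄)/τ_n.
Here τ₀ = 1/455.9 = 0.002193 and τ_data = 23/1096.9 = 0.020968, so τ_n = 0.023161.
Rearranging for μ₀: μ₀ = (μ_n·τ_n − τ_data·x̄)/τ₀ = (429.0833·0.023161 − 0.020968·409.3) / 0.002193 = 1.355796/0.002193 ≈ 618.2.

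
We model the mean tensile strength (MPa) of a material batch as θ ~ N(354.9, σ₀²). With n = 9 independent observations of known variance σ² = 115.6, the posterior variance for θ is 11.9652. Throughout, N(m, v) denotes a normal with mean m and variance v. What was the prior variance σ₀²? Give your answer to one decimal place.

Posterior precision equals prior precision plus data precision: 1/σ_n² = 1/σ₀² + n/σ².
So 1/σ₀² = 1/11.9652 − 9/115.6 = 0.083576 − 0.077855 = 0.005721.
Hence σ₀² = 1/0.005721 ≈ 174.8.

σ₀² = 174.8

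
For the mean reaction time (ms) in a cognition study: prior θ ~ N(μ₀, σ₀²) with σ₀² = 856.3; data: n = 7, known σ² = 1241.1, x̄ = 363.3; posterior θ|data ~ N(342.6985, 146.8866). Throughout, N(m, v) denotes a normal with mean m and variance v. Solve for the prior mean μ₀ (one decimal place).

μ₀ = 243.2

With known observation variance, the Normal–Normal posterior has precision τ_n = τ₀ + n/σ² and mean μ_n = (τ₀μ₀ + (n/σ²)x̄)/τ_n.
Here τ₀ = 1/856.3 = 0.001168 and τ_data = 7/1241.1 = 0.005640, so τ_n = 0.006808.
Rearranging for μ₀: μ₀ = (μ_n·τ_n − τ_data·x̄)/τ₀ = (342.6985·0.006808 − 0.005640·363.3) / 0.001168 = 0.284079/0.001168 ≈ 243.2.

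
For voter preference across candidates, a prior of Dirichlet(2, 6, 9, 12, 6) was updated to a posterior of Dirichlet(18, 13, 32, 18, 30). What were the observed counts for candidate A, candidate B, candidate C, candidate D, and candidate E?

For a Dirichlet(α) prior with multinomial counts c, the posterior is Dirichlet(α + c) componentwise.
Counts are posterior − prior componentwise: 18−2=16, 13−6=7, 32−9=23, 18−12=6, 30−6=24.

counts (16, 7, 23, 6, 24)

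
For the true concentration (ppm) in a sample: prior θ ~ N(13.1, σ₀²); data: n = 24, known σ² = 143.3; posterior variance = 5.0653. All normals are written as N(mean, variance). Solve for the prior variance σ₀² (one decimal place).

For the Normal–Normal model with known σ², precisions add: τ_n = τ₀ + n/σ².
So 1/σ₀² = 1/5.0653 − 24/143.3 = 0.197422 − 0.167481 = 0.029941.
Hence σ₀² = 1/0.029941 ≈ 33.4.

σ₀² = 33.4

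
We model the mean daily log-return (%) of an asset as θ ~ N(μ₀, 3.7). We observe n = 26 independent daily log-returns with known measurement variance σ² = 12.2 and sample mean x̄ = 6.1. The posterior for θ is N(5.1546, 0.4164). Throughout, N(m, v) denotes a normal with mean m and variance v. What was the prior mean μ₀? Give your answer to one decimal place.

μ₀ = -2.3

The posterior mean is a precision-weighted average: μ_n = (τ₀μ₀ + τ_data·x̄)/(τ₀+τ_data), with τ₀=1/σ₀² and τ_data=n/σ².
Here τ₀ = 1/3.7 = 0.270270 and τ_data = 26/12.2 = 2.131148, so τ_n = 2.401418.
Rearranging for μ₀: μ₀ = (μ_n·τ_n − τ_data·x̄)/τ₀ = (5.1546·2.401418 − 2.131148·6.1) / 0.270270 = -0.621654/0.270270 ≈ -2.3.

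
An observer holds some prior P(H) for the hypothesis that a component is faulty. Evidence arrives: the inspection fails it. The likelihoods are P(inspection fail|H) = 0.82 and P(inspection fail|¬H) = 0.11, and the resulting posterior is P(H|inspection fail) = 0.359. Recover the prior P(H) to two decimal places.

Bayes' rule in odds form gives O(H|E) = O(H)·[P(E|H)/P(E|¬H)], hence O(H) = O(H|E)/LR.
Posterior odds = 0.359/(1−0.359) = 0.5601. LR = 0.82/0.11 = 7.4545.
Prior odds = 0.5601/7.4545 = 0.0751, so P(H) = 0.0751/(1+0.0751) ≈ 0.07.

P(H) = 0.07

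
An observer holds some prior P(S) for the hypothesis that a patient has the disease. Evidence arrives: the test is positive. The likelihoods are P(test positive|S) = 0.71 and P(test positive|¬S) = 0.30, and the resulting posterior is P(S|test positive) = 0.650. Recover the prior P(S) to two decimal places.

P(S) = 0.44

In odds form, posterior odds = prior odds × likelihood ratio, so prior odds = posterior odds ÷ LR.
Posterior odds = 0.650/(1−0.650) = 1.8571. LR = 0.71/0.30 = 2.3667.
Prior odds = 1.8571/2.3667 = 0.7847, so P(S) = 0.7847/(1+0.7847) ≈ 0.44.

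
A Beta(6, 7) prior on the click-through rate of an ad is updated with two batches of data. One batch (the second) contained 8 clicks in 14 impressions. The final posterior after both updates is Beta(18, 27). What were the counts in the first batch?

4 clicks and 14 non-clicks

Sequential conjugate updates are equivalent to a single update on the pooled data, so total successes = posterior α − prior α and total failures = posterior β − prior β.
Total across both batches: 18−6=12 clicks, 27−7=20 non-clicks.
Subtract the second batch: 12−8=4 clicks and 20−6=14 non-clicks.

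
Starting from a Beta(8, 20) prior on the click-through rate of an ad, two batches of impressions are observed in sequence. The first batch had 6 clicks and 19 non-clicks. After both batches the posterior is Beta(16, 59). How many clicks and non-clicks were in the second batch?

Sequential conjugate updates are equivalent to a single update on the pooled data, so total successes = posterior α − prior α and total failures = posterior β − prior β.
Total across both batches: 16−8=8 clicks, 59−20=39 non-clicks.
Subtract the first batch: 8−6=2 clicks and 39−19=20 non-clicks.

2 clicks and 20 non-clicks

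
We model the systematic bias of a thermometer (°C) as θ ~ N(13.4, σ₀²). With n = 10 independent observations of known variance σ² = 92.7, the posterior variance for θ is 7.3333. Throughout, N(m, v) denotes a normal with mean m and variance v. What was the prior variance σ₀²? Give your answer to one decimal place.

For the Normal–Normal model with known σ², precisions add: τ_n = τ₀ + n/σ².
So 1/σ₀² = 1/7.3333 − 10/92.7 = 0.136364 − 0.107875 = 0.028489.
Hence σ₀² = 1/0.028489 ≈ 35.1.

σ₀² = 35.1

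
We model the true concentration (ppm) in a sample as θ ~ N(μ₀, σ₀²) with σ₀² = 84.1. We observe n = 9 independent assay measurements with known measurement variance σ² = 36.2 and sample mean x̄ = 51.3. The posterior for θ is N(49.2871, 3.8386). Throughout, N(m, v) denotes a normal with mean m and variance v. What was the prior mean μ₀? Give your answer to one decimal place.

μ₀ = 7.2

The posterior mean is a precision-weighted average: μ_n = (τ₀μ₀ + τ_data·x̄)/(τ₀+τ_data), with τ₀=1/σ₀² and τ_data=n/σ².
Here τ₀ = 1/84.1 = 0.011891 and τ_data = 9/36.2 = 0.248619, so τ_n = 0.260510.
Rearranging for μ₀: μ₀ = (μ_n·τ_n − τ_data·x̄)/τ₀ = (49.2871·0.260510 − 0.248619·51.3) / 0.011891 = 0.085628/0.011891 ≈ 7.2.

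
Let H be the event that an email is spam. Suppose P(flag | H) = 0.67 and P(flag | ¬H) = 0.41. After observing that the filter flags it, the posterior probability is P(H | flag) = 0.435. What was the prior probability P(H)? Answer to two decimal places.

In odds form, posterior odds = prior odds × likelihood ratio, so prior odds = posterior odds ÷ LR.
Posterior odds = 0.435/(1−0.435) = 0.7699. LR = 0.67/0.41 = 1.6341.
Prior odds = 0.7699/1.6341 = 0.4711, so P(H) = 0.4711/(1+0.4711) ≈ 0.32.

P(H) = 0.32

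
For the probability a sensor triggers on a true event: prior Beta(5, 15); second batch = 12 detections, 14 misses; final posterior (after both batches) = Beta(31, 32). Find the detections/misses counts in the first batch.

Sequential conjugate updates are equivalent to a single update on the pooled data, so total successes = posterior α − prior α and total failures = posterior β − prior β.
Total across both batches: 31−5=26 detections, 32−15=17 misses.
Subtract the second batch: 26−12=14 detections and 17−14=3 misses.

14 detections and 3 misses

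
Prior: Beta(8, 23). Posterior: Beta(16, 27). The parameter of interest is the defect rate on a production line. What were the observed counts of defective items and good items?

Under Beta–binomial conjugacy the posterior parameters are (a+s, b+f).
Match parameters: s=16−8=8, f=27−23=4.

8 defective items and 4 good items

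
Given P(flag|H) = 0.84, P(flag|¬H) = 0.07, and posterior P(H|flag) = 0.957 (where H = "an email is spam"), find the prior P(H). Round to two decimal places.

Bayes' rule in odds form gives O(H|E) = O(H)·[P(E|H)/P(E|¬H)], hence O(H) = O(H|E)/LR.
Posterior odds = 0.957/(1−0.957) = 22.2558. LR = 0.84/0.07 = 12.0000.
Prior odds = 22.2558/12.0000 = 1.8547, so P(H) = 1.8547/(1+1.8547) ≈ 0.65.

P(H) = 0.65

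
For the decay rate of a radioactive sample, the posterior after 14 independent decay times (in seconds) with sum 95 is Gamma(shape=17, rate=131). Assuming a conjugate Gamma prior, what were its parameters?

For an exponential likelihood with a Gamma(α, β) prior on the rate, n observations with total T give posterior Gamma(α+n, β+T).
So α = 17 − 14 = 3 and β = 131 − 95 = 36.

Gamma(shape=3, rate=36)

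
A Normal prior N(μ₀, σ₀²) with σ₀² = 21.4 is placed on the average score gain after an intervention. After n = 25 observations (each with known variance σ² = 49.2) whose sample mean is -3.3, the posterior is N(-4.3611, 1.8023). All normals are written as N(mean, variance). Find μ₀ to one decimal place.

μ₀ = -15.9

With known observation variance, the Normal–Normal posterior has precision τ_n = τ₀ + n/σ² and mean μ_n = (τ₀μ₀ + (n/σ²)x̄)/τ_n.
Here τ₀ = 1/21.4 = 0.046729 and τ_data = 25/49.2 = 0.508130, so τ_n = 0.554859.
Rearranging for μ₀: μ₀ = (μ_n·τ_n − τ_data·x̄)/τ₀ = (-4.3611·0.554859 − 0.508130·-3.3) / 0.046729 = -0.742967/0.046729 ≈ -15.9.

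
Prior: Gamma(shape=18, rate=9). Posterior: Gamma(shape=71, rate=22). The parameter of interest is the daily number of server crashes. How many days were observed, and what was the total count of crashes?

Gamma–Poisson conjugacy: posterior shape = α + Σxᵢ, posterior rate = β + n.
Matching: Σxᵢ = 71 − 18 = 53 and n = 22 − 9 = 13.

n = 13 days with total 53 crashes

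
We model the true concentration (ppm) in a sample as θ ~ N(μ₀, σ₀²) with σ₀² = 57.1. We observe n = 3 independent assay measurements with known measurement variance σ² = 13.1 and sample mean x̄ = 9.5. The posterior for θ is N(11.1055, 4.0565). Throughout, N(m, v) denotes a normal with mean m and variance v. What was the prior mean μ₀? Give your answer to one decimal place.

The posterior mean is a precision-weighted average: μ_n = (τ₀μ₀ + τ_data·x̄)/(τ₀+τ_data), with τ₀=1/σ₀² and τ_data=n/σ².
Here τ₀ = 1/57.1 = 0.017513 and τ_data = 3/13.1 = 0.229008, so τ_n = 0.246521.
Rearranging for μ₀: μ₀ = (μ_n·τ_n − τ_data·x̄)/τ₀ = (11.1055·0.246521 − 0.229008·9.5) / 0.017513 = 0.562163/0.017513 ≈ 32.1.

μ₀ = 32.1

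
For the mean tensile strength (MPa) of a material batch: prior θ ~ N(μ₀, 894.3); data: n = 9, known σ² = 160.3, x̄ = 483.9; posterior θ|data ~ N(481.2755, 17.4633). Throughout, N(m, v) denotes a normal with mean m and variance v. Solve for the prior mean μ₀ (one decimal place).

With known observation variance, the Normal–Normal posterior has precision τ_n = τ₀ + n/σ² and mean μ_n = (τ₀μ₀ + (n/σ²)x̄)/τ_n.
Here τ₀ = 1/894.3 = 0.001118 and τ_data = 9/160.3 = 0.056145, so τ_n = 0.057263.
Rearranging for μ₀: μ₀ = (μ_n·τ_n − τ_data·x̄)/τ₀ = (481.2755·0.057263 − 0.056145·483.9) / 0.001118 = 0.390713/0.001118 ≈ 349.5.

μ₀ = 349.5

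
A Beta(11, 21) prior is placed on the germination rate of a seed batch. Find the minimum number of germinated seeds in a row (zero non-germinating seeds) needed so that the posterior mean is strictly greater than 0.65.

After k germinated seeds and 0 non-germinating seeds the posterior is Beta(11+k, 21), with mean (11+k)/(11+21+k).
Set (11+k)/(32+k) > 0.65 and solve: k > (0.65·32 − 11)/(1 − 0.65) = 28.000.
The smallest integer exceeding 28.000 is 29.

k = 29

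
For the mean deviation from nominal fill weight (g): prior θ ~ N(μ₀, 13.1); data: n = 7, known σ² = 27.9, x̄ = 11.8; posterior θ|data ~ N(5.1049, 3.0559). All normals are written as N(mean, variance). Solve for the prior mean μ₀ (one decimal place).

μ₀ = -16.9

With known observation variance, the Normal–Normal posterior has precision τ_n = τ₀ + n/σ² and mean μ_n = (τ₀μ₀ + (n/σ²)x̄)/τ_n.
Here τ₀ = 1/13.1 = 0.076336 and τ_data = 7/27.9 = 0.250896, so τ_n = 0.327232.
Rearranging for μ₀: μ₀ = (μ_n·τ_n − τ_data·x̄)/τ₀ = (5.1049·0.327232 − 0.250896·11.8) / 0.076336 = -1.290086/0.076336 ≈ -16.9.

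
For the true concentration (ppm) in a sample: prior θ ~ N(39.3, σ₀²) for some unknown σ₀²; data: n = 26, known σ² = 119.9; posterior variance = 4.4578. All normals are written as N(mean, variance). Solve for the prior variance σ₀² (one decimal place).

σ₀² = 133.7

Posterior precision equals prior precision plus data precision: 1/σ_n² = 1/σ₀² + n/σ².
So 1/σ₀² = 1/4.4578 − 26/119.9 = 0.224326 − 0.216847 = 0.007479.
Hence σ₀² = 1/0.007479 ≈ 133.7.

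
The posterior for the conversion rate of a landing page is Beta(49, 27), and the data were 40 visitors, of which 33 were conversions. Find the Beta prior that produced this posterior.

Beta(16, 20)

A Beta(α, β) prior with s successes and f failures in binomial data gives a Beta(α+s, β+f) posterior.
Subtract the data counts: 49−33=16, 27−7=20.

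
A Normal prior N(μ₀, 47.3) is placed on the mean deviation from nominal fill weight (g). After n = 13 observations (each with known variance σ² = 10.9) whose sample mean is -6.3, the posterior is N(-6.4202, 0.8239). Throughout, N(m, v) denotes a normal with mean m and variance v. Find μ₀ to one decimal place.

μ₀ = -13.2

With known observation variance, the Normal–Normal posterior has precision τ_n = τ₀ + n/σ² and mean μ_n = (τ₀μ₀ + (n/σ²)x̄)/τ_n.
Here τ₀ = 1/47.3 = 0.021142 and τ_data = 13/10.9 = 1.192661, so τ_n = 1.213803.
Rearranging for μ₀: μ₀ = (μ_n·τ_n − τ_data·x̄)/τ₀ = (-6.4202·1.213803 − 1.192661·-6.3) / 0.021142 = -0.279094/0.021142 ≈ -13.2.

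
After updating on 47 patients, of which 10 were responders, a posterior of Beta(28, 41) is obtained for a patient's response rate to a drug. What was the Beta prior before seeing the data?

Beta(18, 4)

Under Beta–binomial conjugacy the posterior parameters are (α+s, β+f).
Subtract the data counts: 28−10=18, 41−37=4.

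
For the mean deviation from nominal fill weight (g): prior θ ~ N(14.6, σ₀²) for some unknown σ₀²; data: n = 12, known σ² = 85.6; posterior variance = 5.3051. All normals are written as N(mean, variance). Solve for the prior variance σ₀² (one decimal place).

For the Normal–Normal model with known σ², precisions add: τ_n = τ₀ + n/σ².
So 1/σ₀² = 1/5.3051 − 12/85.6 = 0.188498 − 0.140187 = 0.048311.
Hence σ₀² = 1/0.048311 ≈ 20.7.

σ₀² = 20.7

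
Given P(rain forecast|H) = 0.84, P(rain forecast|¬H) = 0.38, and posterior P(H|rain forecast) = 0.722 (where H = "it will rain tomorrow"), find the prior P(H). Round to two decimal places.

P(H) = 0.54

Bayes' rule in odds form gives O(H|E) = O(H)·[P(E|H)/P(E|¬H)], hence O(H) = O(H|E)/LR.
Posterior odds = 0.722/(1−0.722) = 2.5971. LR = 0.84/0.38 = 2.2105.
Prior odds = 2.5971/2.2105 = 1.1749, so P(H) = 1.1749/(1+1.1749) ≈ 0.54.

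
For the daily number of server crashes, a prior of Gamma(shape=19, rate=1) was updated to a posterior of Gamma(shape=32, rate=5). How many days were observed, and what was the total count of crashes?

A Gamma(α, β) prior (rate parametrization) on a Poisson rate with n observations summing to S gives posterior Gamma(α+S, β+n).
Matching: Σxᵢ = 32 − 19 = 13 and n = 5 − 1 = 4.

n = 4 days with total 13 crashes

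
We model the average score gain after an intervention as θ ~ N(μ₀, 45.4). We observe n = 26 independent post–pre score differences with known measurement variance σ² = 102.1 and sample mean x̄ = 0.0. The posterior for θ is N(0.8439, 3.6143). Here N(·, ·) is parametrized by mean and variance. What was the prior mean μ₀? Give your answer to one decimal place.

μ₀ = 10.6

With known observation variance, the Normal–Normal posterior has precision τ_n = τ₀ + n/σ² and mean μ_n = (τ₀μ₀ + (n/σ²)x̄)/τ_n.
Here τ₀ = 1/45.4 = 0.022026 and τ_data = 26/102.1 = 0.254652, so τ_n = 0.276678.
Rearranging for μ₀: μ₀ = (μ_n·τ_n − τ_data·x̄)/τ₀ = (0.8439·0.276678 − 0.254652·0.0) / 0.022026 = 0.233489/0.022026 ≈ 10.6.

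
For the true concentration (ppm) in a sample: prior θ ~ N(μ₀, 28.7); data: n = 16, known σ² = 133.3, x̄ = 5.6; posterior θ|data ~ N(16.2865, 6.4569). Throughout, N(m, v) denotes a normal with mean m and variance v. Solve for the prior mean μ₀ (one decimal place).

μ₀ = 53.1

The posterior mean is a precision-weighted average: μ_n = (τ₀μ₀ + τ_data·x̄)/(τ₀+τ_data), with τ₀=1/σ₀² and τ_data=n/σ².
Here τ₀ = 1/28.7 = 0.034843 and τ_data = 16/133.3 = 0.120030, so τ_n = 0.154873.
Rearranging for μ₀: μ₀ = (μ_n·τ_n − τ_data·x̄)/τ₀ = (16.2865·0.154873 − 0.120030·5.6) / 0.034843 = 1.850171/0.034843 ≈ 53.1.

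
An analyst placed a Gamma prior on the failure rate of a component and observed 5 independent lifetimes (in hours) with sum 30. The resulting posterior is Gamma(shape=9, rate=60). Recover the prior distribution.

For an exponential likelihood with a Gamma(α, β) prior on the rate, n observations with total T give posterior Gamma(α+n, β+T).
So α = 9 − 5 = 4 and β = 60 − 30 = 30.

Gamma(shape=4, rate=30)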